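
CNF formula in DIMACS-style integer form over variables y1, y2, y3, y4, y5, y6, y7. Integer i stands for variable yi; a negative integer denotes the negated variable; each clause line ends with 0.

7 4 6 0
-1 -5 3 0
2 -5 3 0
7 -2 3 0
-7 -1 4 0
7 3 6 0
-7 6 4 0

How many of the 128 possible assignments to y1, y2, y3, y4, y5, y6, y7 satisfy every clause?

Case analysis on y7 and y3:
  y7=T, y3=T: y2, y5 free; 5 ways for (y1,y4,y6) × 2^2 = 20.
  y7=T, y3=F: 13 of the 32 assignments to (y1,y2,y4,y5,y6) work.
  y7=F, y3=T: y1, y2, y5 free; 3 ways for (y4,y6) × 2^3 = 24.
  y7=F, y3=F: remaining (y1,y2,y4,y5,y6) ∈ {(F,F,F,F,T); (F,F,T,F,T); (T,F,F,F,T); (T,F,T,F,T)} — 4.
Total: 20 + 13 + 24 + 4 = 61.

61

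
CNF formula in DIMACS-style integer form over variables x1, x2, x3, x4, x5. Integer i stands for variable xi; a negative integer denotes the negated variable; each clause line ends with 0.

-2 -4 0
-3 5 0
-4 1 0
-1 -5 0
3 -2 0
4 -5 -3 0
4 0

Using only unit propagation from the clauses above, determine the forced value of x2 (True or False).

False

Unit clause (x4) sets x4 = True.
From (!x4 || !x2) and x4 = True: x2 = False.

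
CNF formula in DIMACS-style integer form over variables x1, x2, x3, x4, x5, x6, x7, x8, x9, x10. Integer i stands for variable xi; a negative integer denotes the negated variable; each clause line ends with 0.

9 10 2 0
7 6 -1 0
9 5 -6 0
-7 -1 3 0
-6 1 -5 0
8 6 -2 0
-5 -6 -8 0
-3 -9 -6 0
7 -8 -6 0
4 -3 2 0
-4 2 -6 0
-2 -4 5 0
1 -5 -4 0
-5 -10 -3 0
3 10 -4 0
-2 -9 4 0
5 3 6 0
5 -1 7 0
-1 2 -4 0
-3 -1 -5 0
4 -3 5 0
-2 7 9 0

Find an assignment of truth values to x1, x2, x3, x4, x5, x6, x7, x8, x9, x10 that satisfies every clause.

Try x1 = False.
Set x2 = False and propagate.
For the remaining variables, x3 = True, x4 = True, x5 = False, x6 = False, x7 = True, x8 = False, x9 = True, x10 = True works.
Every clause has at least one true literal under this assignment.

x1 = F  x2 = F  x3 = T  x4 = T  x5 = F  x6 = F  x7 = T  x8 = F  x9 = T  x10 = T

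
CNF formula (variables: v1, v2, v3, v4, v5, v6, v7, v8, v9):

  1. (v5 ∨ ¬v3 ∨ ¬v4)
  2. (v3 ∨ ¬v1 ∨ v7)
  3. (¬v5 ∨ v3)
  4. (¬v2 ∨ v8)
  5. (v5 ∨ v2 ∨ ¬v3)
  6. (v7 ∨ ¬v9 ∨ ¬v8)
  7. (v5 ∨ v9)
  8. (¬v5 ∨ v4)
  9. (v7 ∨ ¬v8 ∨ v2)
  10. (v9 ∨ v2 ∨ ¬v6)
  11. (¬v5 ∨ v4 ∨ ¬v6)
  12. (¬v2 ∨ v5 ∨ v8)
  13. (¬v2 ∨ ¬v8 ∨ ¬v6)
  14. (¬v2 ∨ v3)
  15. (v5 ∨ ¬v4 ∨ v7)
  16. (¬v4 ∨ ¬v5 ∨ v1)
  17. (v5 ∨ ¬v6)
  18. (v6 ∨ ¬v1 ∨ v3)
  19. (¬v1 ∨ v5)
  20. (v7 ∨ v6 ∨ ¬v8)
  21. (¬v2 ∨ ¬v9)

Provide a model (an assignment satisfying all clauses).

Pure literal: v7 appears only positively; assign v7 = True.
Branch on v1: take v1 = False.
For the remaining variables, v2 = False, v3 = False, v4 = False, v5 = False, v6 = False, v8 = True, v9 = True works.
Every clause has at least one true literal under this assignment.

v1=F, v2=F, v3=F, v4=F, v5=F, v6=F, v7=T, v8=T, v9=T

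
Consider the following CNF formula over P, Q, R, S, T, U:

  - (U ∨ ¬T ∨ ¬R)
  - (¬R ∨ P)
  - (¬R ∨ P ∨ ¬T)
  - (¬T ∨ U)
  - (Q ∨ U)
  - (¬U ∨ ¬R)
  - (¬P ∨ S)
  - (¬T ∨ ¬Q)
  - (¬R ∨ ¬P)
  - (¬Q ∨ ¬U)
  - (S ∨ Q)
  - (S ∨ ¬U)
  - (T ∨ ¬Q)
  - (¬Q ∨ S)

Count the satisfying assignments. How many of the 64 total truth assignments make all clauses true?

The models are:
  P=F Q=F R=F S=T T=F U=T
  P=F Q=F R=F S=T T=T U=T
  P=T Q=F R=F S=T T=F U=T
  P=T Q=F R=F S=T T=T U=T
Count: 4.

4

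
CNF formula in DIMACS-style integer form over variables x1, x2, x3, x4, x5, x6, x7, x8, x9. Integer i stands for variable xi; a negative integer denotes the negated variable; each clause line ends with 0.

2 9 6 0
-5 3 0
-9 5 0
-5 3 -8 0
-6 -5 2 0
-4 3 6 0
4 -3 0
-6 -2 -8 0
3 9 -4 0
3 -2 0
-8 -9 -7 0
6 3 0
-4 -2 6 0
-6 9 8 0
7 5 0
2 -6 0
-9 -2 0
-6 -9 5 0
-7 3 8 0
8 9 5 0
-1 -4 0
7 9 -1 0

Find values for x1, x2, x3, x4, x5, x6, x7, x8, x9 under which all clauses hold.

x1 occurs only negated in the remaining clauses — set x1 = False.
Try x2 = False.
  then x6 is forced to False.
  then x9 is forced to True.
  then x5 is forced to True.
  then x3 is forced to True.
  then x4 is forced to True.
Branch on x7: take x7 = True.
  then x8 is forced to False.
Check each clause:
  1. (x2 ∨ x9 ∨ x6) — x9 is true.
  2. (x3 ∨ ¬x5) — x3 is true.
  3. (¬x9 ∨ x5) — x5 is true.
  4. (x3 ∨ ¬x5 ∨ ¬x8) — x3 is true.
  5. (¬x5 ∨ ¬x6 ∨ x2) — ¬x6 is true.
  6. (¬x4 ∨ x6 ∨ x3) — x3 is true.
  7. (x4 ∨ ¬x3) — x4 is true.
  8. (¬x8 ∨ ¬x2 ∨ ¬x6) — ¬x8 is true.
  9. (¬x4 ∨ x3 ∨ x9) — x9 is true.
  10. (¬x2 ∨ x3) — x3 is true.
  11. (¬x7 ∨ ¬x9 ∨ ¬x8) — ¬x8 is true.
  12. (x3 ∨ x6) — x3 is true.
  13. (¬x2 ∨ ¬x4 ∨ x6) — ¬x2 is true.
  14. (¬x6 ∨ x9 ∨ x8) — x9 is true.
  15. (x5 ∨ x7) — x5 is true.
  16. (x2 ∨ ¬x6) — ¬x6 is true.
  17. (¬x9 ∨ ¬x2) — ¬x2 is true.
  18. (x5 ∨ ¬x9 ∨ ¬x6) — ¬x6 is true.
  19. (x3 ∨ ¬x7 ∨ x8) — x3 is true.
  20. (x8 ∨ x5 ∨ x9) — x9 is true.
  21. (¬x4 ∨ ¬x1) — ¬x1 is true.
  22. (¬x1 ∨ x7 ∨ x9) — x9 is true.

x1 = F, x2 = F, x3 = T, x4 = T, x5 = T, x6 = F, x7 = T, x8 = F, x9 = T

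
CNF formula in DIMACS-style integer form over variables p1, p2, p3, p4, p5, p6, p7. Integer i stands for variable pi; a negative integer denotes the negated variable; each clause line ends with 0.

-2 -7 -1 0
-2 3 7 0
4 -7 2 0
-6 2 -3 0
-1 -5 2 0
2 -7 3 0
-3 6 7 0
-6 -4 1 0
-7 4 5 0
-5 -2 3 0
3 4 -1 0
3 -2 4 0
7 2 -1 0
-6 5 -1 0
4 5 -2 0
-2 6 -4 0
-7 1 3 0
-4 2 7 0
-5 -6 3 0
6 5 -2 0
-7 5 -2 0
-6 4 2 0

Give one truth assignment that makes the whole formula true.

Set p1 = True and propagate.
For the remaining variables, p2 = True, p3 = True, p4 = False, p5 = True, p6 = True, p7 = False works.

p1=True, p2=True, p3=True, p4=False, p5=True, p6=True, p7=False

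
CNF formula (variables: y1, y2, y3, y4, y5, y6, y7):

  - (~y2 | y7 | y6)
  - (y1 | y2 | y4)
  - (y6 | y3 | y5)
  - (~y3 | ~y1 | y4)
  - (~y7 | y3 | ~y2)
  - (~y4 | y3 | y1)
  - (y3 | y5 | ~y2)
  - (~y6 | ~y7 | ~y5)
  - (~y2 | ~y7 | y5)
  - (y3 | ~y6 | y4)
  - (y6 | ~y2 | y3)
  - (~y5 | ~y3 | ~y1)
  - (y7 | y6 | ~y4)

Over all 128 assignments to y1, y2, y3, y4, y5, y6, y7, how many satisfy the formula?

22

Split on y3, then y2.
  y3=1, y2=1: 7 of the 32 assignments to (y1,y4,y5,y6,y7) work.
  y3=1, y2=0: 8 of the 32 assignments to (y1,y4,y5,y6,y7) work.
  y3=0, y2=1: remaining (y1,y4,y5,y6,y7) ∈ {(1,1,1,1,0)} — 1.
  y3=0, y2=0: 6 of the 32 assignments to (y1,y4,y5,y6,y7) work.
Total: 7 + 8 + 1 + 6 = 22.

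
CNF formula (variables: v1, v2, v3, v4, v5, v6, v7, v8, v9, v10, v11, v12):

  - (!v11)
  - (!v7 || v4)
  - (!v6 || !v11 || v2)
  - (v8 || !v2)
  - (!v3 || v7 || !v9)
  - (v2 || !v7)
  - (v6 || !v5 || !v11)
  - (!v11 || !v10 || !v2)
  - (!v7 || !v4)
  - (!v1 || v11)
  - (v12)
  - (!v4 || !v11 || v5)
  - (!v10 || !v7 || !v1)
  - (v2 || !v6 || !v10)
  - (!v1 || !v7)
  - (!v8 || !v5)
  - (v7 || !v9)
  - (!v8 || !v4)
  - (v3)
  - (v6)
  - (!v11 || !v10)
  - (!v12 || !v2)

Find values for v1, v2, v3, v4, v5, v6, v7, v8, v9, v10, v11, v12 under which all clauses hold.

The clause (!v11) is unit: v11 must be False.
(!v1) is a unit clause, so v1 = False.
Unit propagation: (v12) forces v12 = True.
(v3) is a unit clause, so v3 = True.
(v6) is a unit clause, so v6 = True.
The clause (!v2) is unit: v2 must be False.
The clause (!v7) is unit: v7 must be False.
The clause (!v9) is unit: v9 must be False.
(!v10) is a unit clause, so v10 = False.
v8 occurs only negated in the remaining clauses — set v8 = False.
v4, v5 are now unconstrained; take v4 = True, v5 = True.
Every clause has at least one true literal under this assignment.

v1 = F, v2 = F, v3 = T, v4 = T, v5 = T, v6 = T, v7 = F, v8 = F, v9 = F, v10 = F, v11 = F, v12 = T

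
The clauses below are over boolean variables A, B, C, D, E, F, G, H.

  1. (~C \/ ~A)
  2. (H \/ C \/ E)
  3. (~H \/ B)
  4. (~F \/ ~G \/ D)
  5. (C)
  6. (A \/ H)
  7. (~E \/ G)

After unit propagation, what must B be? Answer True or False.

True

(C) is a unit clause: C = True.
(~A \/ ~C) with C = True leaves only ~A, so A = False.
(A \/ H): since A = False, the clause reduces to (H). H = True.
(~H \/ B): since H = True, the clause reduces to (B). B = True.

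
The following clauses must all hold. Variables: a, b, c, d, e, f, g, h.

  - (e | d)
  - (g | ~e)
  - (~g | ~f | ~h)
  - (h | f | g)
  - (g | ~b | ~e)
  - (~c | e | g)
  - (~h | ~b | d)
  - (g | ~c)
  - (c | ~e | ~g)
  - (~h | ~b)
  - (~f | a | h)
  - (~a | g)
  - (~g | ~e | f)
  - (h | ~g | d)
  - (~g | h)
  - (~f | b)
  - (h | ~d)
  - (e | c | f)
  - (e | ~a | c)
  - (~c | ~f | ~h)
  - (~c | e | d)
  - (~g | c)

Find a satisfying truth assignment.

a=T  b=F  c=T  d=T  e=F  f=F  g=T  h=T

Check each clause:
  1. (d | e) — d is true.
  2. (~e | g) — ~e is true.
  3. (~h | ~g | ~f) — ~f is true.
  4. (h | f | g) — h is true.
  5. (~e | g | ~b) — ~e is true.
  6. (e | g | ~c) — g is true.
  7. (d | ~b | ~h) — d is true.
  8. (~c | g) — g is true.
  9. (~g | c | ~e) — c is true.
  10. (~h | ~b) — ~b is true.
  11. (a | ~f | h) — h is true.
  12. (~a | g) — g is true.
  13. (~e | ~g | f) — ~e is true.
  14. (d | ~g | h) — h is true.
  15. (~g | h) — h is true.
  16. (b | ~f) — ~f is true.
  17. (~d | h) — h is true.
  18. (f | c | e) — c is true.
  19. (e | c | ~a) — c is true.
  20. (~c | ~f | ~h) — ~f is true.
  21. (e | d | ~c) — d is true.
  22. (~g | c) — c is true.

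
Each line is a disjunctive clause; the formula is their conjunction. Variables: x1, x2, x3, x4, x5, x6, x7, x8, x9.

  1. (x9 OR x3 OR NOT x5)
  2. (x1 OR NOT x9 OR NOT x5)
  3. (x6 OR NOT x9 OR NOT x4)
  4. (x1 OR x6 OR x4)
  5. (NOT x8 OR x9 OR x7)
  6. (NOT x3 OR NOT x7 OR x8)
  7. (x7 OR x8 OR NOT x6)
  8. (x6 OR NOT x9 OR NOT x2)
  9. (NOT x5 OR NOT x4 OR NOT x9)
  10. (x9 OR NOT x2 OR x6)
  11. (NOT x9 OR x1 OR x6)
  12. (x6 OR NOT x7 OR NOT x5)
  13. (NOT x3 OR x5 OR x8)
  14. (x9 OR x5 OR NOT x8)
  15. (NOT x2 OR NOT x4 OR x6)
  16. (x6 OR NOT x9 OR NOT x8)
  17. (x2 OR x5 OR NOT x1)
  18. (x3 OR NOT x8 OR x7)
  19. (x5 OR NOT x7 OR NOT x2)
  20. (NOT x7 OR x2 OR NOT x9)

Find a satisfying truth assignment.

x1=0, x2=0, x3=0, x4=0, x5=0, x6=1, x7=1, x8=0, x9=0

Set x1 = False and propagate.
Try x2 = False.
Branch on x3: take x3 = False.
For the remaining variables, x4 = False, x5 = False, x6 = True, x7 = True, x8 = False, x9 = False works.
Check each clause:
  1. (x9 OR NOT x5 OR x3) — NOT x5 is true.
  2. (NOT x9 OR x1 OR NOT x5) — NOT x5 is true.
  3. (x6 OR NOT x4 OR NOT x9) — NOT x4 is true.
  4. (x6 OR x1 OR x4) — x6 is true.
  5. (x9 OR x7 OR NOT x8) — NOT x8 is true.
  6. (NOT x7 OR x8 OR NOT x3) — NOT x3 is true.
  7. (x7 OR x8 OR NOT x6) — x7 is true.
  8. (x6 OR NOT x2 OR NOT x9) — NOT x2 is true.
  9. (NOT x4 OR NOT x9 OR NOT x5) — NOT x5 is true.
  10. (x9 OR NOT x2 OR x6) — x6 is true.
  11. (NOT x9 OR x6 OR x1) — x6 is true.
  12. (NOT x7 OR x6 OR NOT x5) — NOT x5 is true.
  13. (x8 OR NOT x3 OR x5) — NOT x3 is true.
  14. (x5 OR x9 OR NOT x8) — NOT x8 is true.
  15. (NOT x4 OR x6 OR NOT x2) — NOT x4 is true.
  16. (NOT x9 OR NOT x8 OR x6) — NOT x8 is true.
  17. (x5 OR x2 OR NOT x1) — NOT x1 is true.
  18. (NOT x8 OR x7 OR x3) — NOT x8 is true.
  19. (NOT x7 OR x5 OR NOT x2) — NOT x2 is true.
  20. (NOT x7 OR NOT x9 OR x2) — NOT x9 is true.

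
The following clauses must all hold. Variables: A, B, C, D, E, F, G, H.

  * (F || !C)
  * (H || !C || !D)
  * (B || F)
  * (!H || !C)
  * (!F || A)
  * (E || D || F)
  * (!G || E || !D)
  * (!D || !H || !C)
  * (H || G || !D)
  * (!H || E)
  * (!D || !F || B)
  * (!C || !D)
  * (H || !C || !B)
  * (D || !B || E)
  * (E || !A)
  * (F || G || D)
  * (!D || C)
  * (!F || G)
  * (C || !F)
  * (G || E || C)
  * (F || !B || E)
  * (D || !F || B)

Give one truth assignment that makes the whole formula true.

A=True, B=True, C=False, D=False, E=True, F=False, G=True, H=False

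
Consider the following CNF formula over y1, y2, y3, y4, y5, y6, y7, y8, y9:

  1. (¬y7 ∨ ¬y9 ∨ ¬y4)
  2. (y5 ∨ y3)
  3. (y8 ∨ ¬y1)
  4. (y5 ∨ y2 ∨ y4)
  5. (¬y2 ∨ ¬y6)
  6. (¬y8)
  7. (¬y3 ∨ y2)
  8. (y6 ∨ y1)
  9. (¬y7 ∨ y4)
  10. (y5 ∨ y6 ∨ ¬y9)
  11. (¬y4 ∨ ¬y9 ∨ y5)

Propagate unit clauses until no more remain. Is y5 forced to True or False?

True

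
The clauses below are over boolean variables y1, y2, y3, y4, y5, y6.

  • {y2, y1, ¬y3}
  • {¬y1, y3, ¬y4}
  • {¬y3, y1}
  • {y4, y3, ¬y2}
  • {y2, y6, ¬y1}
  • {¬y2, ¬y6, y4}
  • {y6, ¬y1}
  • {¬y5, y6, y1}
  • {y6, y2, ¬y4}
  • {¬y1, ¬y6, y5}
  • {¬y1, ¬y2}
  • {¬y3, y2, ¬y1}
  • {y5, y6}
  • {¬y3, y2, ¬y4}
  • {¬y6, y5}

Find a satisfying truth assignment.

y1 = False, y2 = False, y3 = False, y4 = False, y5 = True, y6 = True

Set y1 = False and propagate.
  then y3 is forced to False.
Try y2 = False.
The remaining clauses are satisfied by y4 = False, y5 = True, y6 = True.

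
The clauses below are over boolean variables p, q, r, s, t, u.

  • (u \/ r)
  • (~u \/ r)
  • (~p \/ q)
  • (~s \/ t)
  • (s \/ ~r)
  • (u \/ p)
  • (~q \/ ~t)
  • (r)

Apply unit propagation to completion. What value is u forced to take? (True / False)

(r) is a unit clause: r = True.
(~r \/ s): since r = True, the clause reduces to (s). s = True.
In (~s \/ t), ~s is now false; t must hold, so t = True.
(~t \/ ~q): since t = True, the clause reduces to (~q). q = False.
From (q \/ ~p) and q = False: p = False.
(p \/ u) with p = False leaves only u, so u = True.

True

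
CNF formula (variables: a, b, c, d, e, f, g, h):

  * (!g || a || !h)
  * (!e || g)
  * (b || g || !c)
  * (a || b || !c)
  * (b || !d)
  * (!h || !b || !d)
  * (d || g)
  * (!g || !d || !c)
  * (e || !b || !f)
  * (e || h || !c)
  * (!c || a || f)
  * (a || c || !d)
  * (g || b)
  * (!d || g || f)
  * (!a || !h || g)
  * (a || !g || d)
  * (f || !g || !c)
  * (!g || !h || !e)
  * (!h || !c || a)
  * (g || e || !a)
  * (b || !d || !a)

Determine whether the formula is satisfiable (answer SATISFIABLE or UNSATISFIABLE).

Try a = True.
Try b = False.
  then d is forced to False.
  then g is forced to True.
For the remaining variables, c = False, e = False, f = False, h = False works.
So a = True, b = False, c = False, d = False, e = False, f = False, g = True, h = False is a satisfying assignment.

SATISFIABLE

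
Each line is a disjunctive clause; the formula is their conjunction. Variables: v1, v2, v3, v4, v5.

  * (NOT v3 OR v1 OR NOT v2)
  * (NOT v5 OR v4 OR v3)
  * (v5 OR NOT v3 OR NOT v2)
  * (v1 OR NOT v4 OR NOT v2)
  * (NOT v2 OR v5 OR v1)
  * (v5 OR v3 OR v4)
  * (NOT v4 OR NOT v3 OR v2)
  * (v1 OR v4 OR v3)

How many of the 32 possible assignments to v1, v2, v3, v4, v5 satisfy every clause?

12

Split on v3, then v2.
  v3=1, v2=1: remaining (v1,v4,v5) ∈ {(1,0,1); (1,1,1)} — 2.
  v3=1, v2=0: remaining (v1,v4,v5) ∈ {(0,0,0); (0,0,1); (1,0,0); (1,0,1)} — 4.
  v3=0, v2=1: remaining (v1,v4,v5) ∈ {(1,1,0); (1,1,1)} — 2.
  v3=0, v2=0: remaining (v1,v4,v5) ∈ {(0,1,0); (0,1,1); (1,1,0); (1,1,1)} — 4.
Total: 2 + 4 + 2 + 4 = 12.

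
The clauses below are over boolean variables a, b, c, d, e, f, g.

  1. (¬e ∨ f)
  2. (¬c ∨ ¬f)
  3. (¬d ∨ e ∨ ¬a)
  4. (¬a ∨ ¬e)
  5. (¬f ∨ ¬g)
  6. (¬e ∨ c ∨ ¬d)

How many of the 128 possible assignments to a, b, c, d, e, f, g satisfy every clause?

32

Case analysis on e and f:
  e=1, f=1: remaining (a,b,c,d,g) ∈ {(0,0,0,0,0); (0,1,0,0,0)} — 2.
  e=1, f=0: a clause becomes empty — 0.
  e=0, f=1: b free; 3 ways for (a,c,d,g) × 2^1 = 6.
  e=0, f=0: b, c, g free; 3 ways for (a,d) × 2^3 = 24.
Total: 2 + 0 + 6 + 24 = 32.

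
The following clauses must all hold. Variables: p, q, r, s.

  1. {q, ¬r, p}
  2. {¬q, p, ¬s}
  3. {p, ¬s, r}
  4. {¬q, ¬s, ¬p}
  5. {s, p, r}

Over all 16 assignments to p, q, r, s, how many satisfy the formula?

7

Split on p, then s.
  p=T, s=T: remaining (q,r) ∈ {(F,F); (F,T)} — 2.
  p=T, s=F: remaining (q,r) ∈ {(F,F); (F,T); (T,F); (T,T)} — 4.
  p=F, s=T: a clause becomes empty — 0.
  p=F, s=F: remaining (q,r) ∈ {(T,T)} — 1.
Total: 2 + 4 + 0 + 1 = 7.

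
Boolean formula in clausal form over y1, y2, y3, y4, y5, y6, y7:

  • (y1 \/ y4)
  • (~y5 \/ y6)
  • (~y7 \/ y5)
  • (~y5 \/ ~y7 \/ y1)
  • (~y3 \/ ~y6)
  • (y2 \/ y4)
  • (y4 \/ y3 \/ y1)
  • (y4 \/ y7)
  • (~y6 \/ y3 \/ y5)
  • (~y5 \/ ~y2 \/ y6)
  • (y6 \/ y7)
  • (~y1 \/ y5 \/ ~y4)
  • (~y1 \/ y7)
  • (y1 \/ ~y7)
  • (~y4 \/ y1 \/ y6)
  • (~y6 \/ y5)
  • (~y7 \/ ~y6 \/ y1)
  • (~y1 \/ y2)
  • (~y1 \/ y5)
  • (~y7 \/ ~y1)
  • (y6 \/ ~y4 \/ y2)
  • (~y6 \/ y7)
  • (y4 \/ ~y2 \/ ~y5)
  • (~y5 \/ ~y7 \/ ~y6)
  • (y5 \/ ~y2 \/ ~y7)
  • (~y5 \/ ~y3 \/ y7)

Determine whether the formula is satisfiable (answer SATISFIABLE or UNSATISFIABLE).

UNSATISFIABLE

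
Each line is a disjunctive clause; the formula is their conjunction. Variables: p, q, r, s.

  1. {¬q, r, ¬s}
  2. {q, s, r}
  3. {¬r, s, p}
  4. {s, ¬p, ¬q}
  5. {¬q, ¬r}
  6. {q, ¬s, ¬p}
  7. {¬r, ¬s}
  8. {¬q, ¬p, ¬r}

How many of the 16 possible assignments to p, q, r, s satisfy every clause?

3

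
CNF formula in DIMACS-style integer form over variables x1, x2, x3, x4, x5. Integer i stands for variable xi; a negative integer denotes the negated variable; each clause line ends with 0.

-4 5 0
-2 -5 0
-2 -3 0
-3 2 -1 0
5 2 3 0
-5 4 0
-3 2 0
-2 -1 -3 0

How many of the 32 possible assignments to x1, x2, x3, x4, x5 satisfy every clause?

Satisfying assignments:
  x1=0 x2=0 x3=0 x4=1 x5=1
  x1=0 x2=1 x3=0 x4=0 x5=0
  x1=1 x2=0 x3=0 x4=1 x5=1
  x1=1 x2=1 x3=0 x4=0 x5=0
Count: 4.

4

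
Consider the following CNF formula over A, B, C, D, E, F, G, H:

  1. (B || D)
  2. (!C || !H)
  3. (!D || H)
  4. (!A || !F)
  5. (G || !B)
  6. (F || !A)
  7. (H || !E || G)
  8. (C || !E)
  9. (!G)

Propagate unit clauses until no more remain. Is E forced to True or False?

False

(!G) stands alone — G = False.
(!B || G): since G = False, the clause reduces to (!B). B = False.
In (B || D), B is now false; D must hold, so D = True.
(!D || H): since D = True, the clause reduces to (H). H = True.
In (!C || !H), !H is now false; !C must hold, so C = False.
(C || !E) with C = False leaves only !E, so E = False.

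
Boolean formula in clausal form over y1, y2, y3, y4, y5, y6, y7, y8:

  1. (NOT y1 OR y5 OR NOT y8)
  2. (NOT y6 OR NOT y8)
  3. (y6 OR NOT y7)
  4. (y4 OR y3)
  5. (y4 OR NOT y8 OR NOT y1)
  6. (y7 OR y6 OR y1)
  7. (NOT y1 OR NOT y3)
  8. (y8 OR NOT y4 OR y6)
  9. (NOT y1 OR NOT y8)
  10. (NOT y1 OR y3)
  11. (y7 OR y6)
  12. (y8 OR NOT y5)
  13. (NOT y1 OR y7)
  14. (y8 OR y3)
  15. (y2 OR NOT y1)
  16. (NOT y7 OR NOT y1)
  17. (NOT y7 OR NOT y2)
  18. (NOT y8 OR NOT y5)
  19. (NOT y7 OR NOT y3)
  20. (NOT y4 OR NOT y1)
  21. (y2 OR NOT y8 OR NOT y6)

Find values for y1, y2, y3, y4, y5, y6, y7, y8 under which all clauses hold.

Set y1 = False and propagate.
Try y2 = False.
Try y3 = True.
  then y7 is forced to False.
  then y6 is forced to True.
  then y8 is forced to False.
  then y5 is forced to False.
y4 is now unconstrained; take y4 = False.
Every clause has at least one true literal under this assignment.

y1=F  y2=F  y3=T  y4=F  y5=F  y6=T  y7=F  y8=F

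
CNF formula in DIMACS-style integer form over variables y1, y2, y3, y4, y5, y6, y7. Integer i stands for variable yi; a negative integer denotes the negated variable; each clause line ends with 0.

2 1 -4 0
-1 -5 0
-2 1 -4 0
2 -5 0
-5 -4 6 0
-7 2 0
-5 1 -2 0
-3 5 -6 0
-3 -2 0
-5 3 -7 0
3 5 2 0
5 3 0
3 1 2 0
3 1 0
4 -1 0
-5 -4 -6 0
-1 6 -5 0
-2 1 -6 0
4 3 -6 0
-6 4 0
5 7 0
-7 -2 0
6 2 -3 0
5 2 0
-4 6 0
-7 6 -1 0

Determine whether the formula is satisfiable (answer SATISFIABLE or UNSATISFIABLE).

y2 = True:
  propagation gives y3=False, y5=True, y1=False; an empty clause results — contradiction.
y2 = False:
  propagation gives y5=False; an empty clause results — contradiction.
Every branch closes, so no satisfying assignment exists.

UNSATISFIABLE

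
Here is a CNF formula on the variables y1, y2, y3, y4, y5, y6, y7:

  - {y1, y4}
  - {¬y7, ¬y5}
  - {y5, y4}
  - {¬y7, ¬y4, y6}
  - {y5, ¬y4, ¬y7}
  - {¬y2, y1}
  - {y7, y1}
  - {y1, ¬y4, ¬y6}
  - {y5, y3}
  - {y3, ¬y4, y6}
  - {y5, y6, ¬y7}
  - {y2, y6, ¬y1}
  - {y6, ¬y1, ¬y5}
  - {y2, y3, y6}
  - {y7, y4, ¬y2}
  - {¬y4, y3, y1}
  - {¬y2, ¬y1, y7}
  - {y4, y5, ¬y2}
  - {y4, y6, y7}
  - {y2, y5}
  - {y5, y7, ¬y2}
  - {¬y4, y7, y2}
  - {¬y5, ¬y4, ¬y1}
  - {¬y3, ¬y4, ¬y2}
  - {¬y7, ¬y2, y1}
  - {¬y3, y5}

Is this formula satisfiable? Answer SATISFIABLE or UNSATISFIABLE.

Try y1 = True.
Branch on y2: take y2 = False.
  then y6 is forced to True.
  then y5 is forced to True.
  then y7 is forced to False.
  then y4 is forced to False.
y3 is now unconstrained; take y3 = True.
So y1=True, y2=False, y3=True, y4=False, y5=True, y6=True, y7=False is a satisfying assignment.

SATISFIABLE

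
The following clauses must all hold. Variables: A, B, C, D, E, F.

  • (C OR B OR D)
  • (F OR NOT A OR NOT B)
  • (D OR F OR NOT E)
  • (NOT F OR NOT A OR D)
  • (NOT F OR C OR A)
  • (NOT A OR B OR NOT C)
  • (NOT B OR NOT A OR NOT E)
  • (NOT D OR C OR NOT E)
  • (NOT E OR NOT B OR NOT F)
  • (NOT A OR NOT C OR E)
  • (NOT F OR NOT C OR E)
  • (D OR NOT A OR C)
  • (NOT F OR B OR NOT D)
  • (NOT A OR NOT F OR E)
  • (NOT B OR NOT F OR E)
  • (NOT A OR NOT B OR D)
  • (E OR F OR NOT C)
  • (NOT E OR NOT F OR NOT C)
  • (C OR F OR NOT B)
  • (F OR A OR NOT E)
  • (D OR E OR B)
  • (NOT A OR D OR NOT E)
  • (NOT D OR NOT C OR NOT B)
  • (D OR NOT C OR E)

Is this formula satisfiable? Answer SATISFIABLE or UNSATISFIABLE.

SATISFIABLE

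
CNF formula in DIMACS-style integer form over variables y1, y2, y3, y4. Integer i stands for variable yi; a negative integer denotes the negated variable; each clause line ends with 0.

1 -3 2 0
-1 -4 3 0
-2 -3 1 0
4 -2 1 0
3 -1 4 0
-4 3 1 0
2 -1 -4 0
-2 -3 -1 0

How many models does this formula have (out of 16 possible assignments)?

2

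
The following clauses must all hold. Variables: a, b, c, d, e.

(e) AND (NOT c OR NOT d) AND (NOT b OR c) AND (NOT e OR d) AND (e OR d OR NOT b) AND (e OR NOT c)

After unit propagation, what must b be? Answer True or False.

Unit clause (e) sets e = True.
In (d OR NOT e), NOT e is now false; d must hold, so d = True.
(NOT c OR NOT d): since d = True, the clause reduces to (NOT c). c = False.
In (NOT b OR c), c is now false; NOT b must hold, so b = False.

False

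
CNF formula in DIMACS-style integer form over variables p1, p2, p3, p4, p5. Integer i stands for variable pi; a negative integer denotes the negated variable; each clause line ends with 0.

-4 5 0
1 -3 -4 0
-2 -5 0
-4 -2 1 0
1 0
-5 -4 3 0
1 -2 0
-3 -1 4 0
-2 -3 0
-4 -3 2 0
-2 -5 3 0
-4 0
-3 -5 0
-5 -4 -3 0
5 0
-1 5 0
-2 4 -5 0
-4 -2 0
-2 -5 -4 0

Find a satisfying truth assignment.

Unit propagation: (p1) forces p1 = True.
Unit propagation: (¬p4) forces p4 = False.
(¬p3) is a unit clause, so p3 = False.
(p5) is a unit clause, so p5 = True.
The clause (¬p2) is unit: p2 must be False.
Check each clause:
  1. (¬p4 ∨ p5) — ¬p4 is true.
  2. (¬p3 ∨ ¬p4 ∨ p1) — p1 is true.
  3. (¬p2 ∨ ¬p5) — ¬p2 is true.
  4. (¬p4 ∨ p1 ∨ ¬p2) — p1 is true.
  5. (p1) — p1 is true.
  6. (¬p4 ∨ ¬p5 ∨ p3) — ¬p4 is true.
  7. (p1 ∨ ¬p2) — p1 is true.
  8. (¬p3 ∨ p4 ∨ ¬p1) — ¬p3 is true.
  9. (¬p2 ∨ ¬p3) — ¬p3 is true.
  10. (p2 ∨ ¬p4 ∨ ¬p3) — ¬p4 is true.
  11. (¬p2 ∨ ¬p5 ∨ p3) — ¬p2 is true.
  12. (¬p4) — ¬p4 is true.
  13. (¬p5 ∨ ¬p3) — ¬p3 is true.
  14. (¬p3 ∨ ¬p5 ∨ ¬p4) — ¬p4 is true.
  15. (p5) — p5 is true.
  16. (¬p1 ∨ p5) — p5 is true.
  17. (¬p5 ∨ p4 ∨ ¬p2) — ¬p2 is true.
  18. (¬p4 ∨ ¬p2) — ¬p4 is true.
  19. (¬p5 ∨ ¬p2 ∨ ¬p4) — ¬p4 is true.

p1=T, p2=F, p3=F, p4=F, p5=T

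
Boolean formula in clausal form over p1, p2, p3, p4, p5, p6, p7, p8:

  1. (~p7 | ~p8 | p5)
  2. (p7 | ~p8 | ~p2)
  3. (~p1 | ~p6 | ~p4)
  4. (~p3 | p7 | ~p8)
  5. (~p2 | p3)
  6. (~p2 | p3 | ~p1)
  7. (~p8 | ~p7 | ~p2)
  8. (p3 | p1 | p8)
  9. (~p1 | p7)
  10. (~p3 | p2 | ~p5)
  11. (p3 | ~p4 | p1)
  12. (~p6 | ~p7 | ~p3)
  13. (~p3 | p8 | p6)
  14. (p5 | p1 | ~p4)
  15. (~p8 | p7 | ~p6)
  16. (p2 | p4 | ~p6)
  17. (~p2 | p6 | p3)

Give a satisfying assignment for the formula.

Set p1 = True and propagate.
  then p7 is forced to True.
The remaining clauses are satisfied by p2 = False, p3 = False, p4 = True, p5 = False, p6 = False, p8 = False.

p1=T, p2=F, p3=F, p4=T, p5=F, p6=F, p7=T, p8=F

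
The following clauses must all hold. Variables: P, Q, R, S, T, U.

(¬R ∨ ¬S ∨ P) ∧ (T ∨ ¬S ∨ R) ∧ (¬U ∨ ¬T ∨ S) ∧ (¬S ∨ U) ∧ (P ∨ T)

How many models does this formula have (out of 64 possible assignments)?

24

Split on S, then T.
  S=1, T=1: Q free; 3 ways for (P,R,U) × 2^1 = 6.
  S=1, T=0: remaining (P,Q,R,U) ∈ {(1,0,1,1); (1,1,1,1)} — 2.
  S=0, T=1: forces U=0; P, Q, R free → 2^3 = 8.
  S=0, T=0: forces P=1; Q, R, U free → 2^3 = 8.
Total: 6 + 2 + 8 + 8 = 24.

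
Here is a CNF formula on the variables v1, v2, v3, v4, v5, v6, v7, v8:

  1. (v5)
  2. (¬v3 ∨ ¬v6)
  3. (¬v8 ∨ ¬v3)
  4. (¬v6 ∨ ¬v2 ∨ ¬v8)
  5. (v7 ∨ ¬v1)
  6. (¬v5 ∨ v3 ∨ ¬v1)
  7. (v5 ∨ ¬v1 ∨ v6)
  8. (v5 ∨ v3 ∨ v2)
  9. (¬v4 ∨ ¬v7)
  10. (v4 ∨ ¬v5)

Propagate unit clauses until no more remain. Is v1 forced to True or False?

False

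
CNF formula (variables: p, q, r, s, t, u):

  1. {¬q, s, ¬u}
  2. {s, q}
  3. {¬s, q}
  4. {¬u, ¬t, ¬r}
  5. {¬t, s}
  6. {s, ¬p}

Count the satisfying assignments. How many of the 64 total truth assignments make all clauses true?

Split on s, then q.
  s=T, q=T: p free; 7 ways for (r,t,u) × 2^1 = 14.
  s=T, q=F: a clause becomes empty — 0.
  s=F, q=T: remaining (p,r,t,u) ∈ {(F,F,F,F); (F,T,F,F)} — 2.
  s=F, q=F: a clause becomes empty — 0.
Total: 14 + 0 + 2 + 0 = 16.

16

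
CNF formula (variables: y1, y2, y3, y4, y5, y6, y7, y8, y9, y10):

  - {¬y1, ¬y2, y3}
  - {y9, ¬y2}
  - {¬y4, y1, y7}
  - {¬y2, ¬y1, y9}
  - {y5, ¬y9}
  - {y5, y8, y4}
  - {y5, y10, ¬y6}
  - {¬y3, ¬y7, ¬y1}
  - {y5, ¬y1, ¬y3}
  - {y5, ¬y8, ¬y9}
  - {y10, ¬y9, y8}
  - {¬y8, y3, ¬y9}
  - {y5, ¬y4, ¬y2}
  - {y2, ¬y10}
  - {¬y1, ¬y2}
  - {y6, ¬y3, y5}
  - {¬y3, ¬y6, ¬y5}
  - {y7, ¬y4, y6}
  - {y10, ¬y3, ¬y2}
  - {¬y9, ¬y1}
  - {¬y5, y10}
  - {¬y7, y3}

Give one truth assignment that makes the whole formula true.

y1=F  y2=T  y3=F  y4=F  y5=T  y6=F  y7=F  y8=F  y9=T  y10=T

Check each clause:
  1. {¬y2, y3, ¬y1} — ¬y1 is true.
  2. {y9, ¬y2} — y9 is true.
  3. {y7, y1, ¬y4} — ¬y4 is true.
  4. {¬y2, y9, ¬y1} — y9 is true.
  5. {y5, ¬y9} — y5 is true.
  6. {y8, y5, y4} — y5 is true.
  7. {y5, ¬y6, y10} — y10 is true.
  8. {¬y7, ¬y3, ¬y1} — ¬y7 is true.
  9. {y5, ¬y1, ¬y3} — y5 is true.
  10. {¬y9, y5, ¬y8} — ¬y8 is true.
  11. {¬y9, y10, y8} — y10 is true.
  12. {y3, ¬y9, ¬y8} — ¬y8 is true.
  13. {y5, ¬y4, ¬y2} — ¬y4 is true.
  14. {y2, ¬y10} — y2 is true.
  15. {¬y1, ¬y2} — ¬y1 is true.
  16. {y5, ¬y3, y6} — ¬y3 is true.
  17. {¬y3, ¬y5, ¬y6} — ¬y6 is true.
  18. {¬y4, y6, y7} — ¬y4 is true.
  19. {¬y3, y10, ¬y2} — y10 is true.
  20. {¬y9, ¬y1} — ¬y1 is true.
  21. {y10, ¬y5} — y10 is true.
  22. {y3, ¬y7} — ¬y7 is true.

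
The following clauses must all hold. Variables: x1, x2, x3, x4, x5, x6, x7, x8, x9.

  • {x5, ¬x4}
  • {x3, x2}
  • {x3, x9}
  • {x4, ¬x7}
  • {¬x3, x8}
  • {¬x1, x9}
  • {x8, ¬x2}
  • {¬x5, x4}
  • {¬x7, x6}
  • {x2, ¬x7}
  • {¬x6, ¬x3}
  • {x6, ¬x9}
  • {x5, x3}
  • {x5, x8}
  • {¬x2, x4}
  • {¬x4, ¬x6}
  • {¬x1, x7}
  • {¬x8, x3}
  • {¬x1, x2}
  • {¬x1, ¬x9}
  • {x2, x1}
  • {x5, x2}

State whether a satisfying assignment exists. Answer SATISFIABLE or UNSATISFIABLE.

Try x1 = False.
  then x2 is forced to True.
  then x8 is forced to True.
  then x4 is forced to True.
  then x5 is forced to True.
  then x6 is forced to False.
  then x7 is forced to False.
  then x9 is forced to False.
  then x3 is forced to True.
Every clause has at least one true literal under this assignment.
So x1=0  x2=1  x3=1  x4=1  x5=1  x6=0  x7=0  x8=1  x9=0 is a satisfying assignment.

SATISFIABLE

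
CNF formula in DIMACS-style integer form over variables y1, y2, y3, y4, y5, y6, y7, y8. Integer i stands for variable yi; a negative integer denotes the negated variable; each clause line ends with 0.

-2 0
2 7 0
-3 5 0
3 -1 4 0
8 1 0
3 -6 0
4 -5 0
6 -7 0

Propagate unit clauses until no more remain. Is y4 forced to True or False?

True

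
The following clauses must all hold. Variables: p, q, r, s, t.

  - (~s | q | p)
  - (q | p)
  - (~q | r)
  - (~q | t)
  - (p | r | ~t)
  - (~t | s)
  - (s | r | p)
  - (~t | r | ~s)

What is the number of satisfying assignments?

Satisfying assignments:
  p=0 q=1 r=1 s=1 t=1
  p=1 q=0 r=0 s=0 t=0
  p=1 q=0 r=0 s=1 t=0
  p=1 q=0 r=1 s=0 t=0
  p=1 q=0 r=1 s=1 t=0
  p=1 q=0 r=1 s=1 t=1
  p=1 q=1 r=1 s=1 t=1
That's 7 in total.

7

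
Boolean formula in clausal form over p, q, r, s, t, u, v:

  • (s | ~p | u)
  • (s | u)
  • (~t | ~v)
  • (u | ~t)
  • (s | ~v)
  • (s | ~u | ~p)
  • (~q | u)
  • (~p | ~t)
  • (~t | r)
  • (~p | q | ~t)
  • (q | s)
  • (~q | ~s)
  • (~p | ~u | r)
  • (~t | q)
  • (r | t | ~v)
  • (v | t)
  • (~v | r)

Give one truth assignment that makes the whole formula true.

p = F, q = T, r = T, s = F, t = T, u = T, v = F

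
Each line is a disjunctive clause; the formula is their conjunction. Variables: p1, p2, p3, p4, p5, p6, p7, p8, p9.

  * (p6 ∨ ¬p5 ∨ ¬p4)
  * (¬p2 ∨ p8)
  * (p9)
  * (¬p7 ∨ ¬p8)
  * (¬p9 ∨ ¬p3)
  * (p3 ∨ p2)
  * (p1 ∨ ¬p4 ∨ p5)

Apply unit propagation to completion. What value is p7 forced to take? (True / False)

False

(p9) is a unit clause: p9 = True.
From (¬p9 ∨ ¬p3) and p9 = True: p3 = False.
(p3 ∨ p2): since p3 = False, the clause reduces to (p2). p2 = True.
In (p8 ∨ ¬p2), ¬p2 is now false; p8 must hold, so p8 = True.
(¬p8 ∨ ¬p7): since p8 = True, the clause reduces to (¬p7). p7 = False.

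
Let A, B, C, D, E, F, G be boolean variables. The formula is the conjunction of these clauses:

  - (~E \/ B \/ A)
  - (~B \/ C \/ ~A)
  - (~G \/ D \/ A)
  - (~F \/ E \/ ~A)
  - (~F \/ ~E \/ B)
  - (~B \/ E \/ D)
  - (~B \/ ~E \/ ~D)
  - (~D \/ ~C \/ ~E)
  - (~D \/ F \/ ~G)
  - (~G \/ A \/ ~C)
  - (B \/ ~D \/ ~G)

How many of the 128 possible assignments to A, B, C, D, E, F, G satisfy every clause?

Case analysis on B and D:
  B=T, D=T: 6 of the 32 assignments to (A,C,E,F,G) work.
  B=T, D=F: F free; 4 ways for (A,C,E,G) × 2^1 = 8.
  B=F, D=T: 7 of the 32 assignments to (A,C,E,F,G) work.
  B=F, D=F: C free; 6 ways for (A,E,F,G) × 2^1 = 12.
Total: 6 + 8 + 7 + 12 = 33.

33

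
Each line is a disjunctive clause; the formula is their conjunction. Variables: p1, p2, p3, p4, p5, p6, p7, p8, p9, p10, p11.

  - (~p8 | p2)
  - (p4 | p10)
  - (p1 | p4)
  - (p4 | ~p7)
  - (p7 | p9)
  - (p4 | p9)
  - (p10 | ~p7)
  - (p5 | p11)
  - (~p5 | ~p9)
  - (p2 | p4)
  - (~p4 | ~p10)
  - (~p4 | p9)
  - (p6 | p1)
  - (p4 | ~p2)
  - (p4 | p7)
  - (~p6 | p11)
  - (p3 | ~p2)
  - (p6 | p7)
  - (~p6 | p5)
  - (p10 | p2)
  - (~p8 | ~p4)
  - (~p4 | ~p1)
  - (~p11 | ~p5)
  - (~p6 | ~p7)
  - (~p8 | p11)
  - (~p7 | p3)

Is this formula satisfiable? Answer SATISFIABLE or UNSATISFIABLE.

UNSATISFIABLE

p4 = True:
  propagation gives p10=False, p7=False, p9=True, p5=False; an empty clause results — contradiction.
p4 = False:
  propagation gives p10=True, p1=True, p7=False; an empty clause results — contradiction.
Every branch closes, so no satisfying assignment exists.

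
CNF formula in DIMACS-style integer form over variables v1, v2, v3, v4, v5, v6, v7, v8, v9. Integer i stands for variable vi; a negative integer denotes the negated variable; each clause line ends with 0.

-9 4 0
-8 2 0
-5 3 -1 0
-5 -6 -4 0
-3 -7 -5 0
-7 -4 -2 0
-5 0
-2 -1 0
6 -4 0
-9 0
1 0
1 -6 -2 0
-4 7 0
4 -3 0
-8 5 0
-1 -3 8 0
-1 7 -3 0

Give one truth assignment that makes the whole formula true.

v1=T, v2=F, v3=F, v4=F, v5=F, v6=T, v7=F, v8=F, v9=F

The clause (NOT v5) is unit: v5 must be False.
(NOT v9) is a unit clause, so v9 = False.
(v1) is a unit clause, so v1 = True.
The clause (NOT v2) is unit: v2 must be False.
Unit propagation: (NOT v8) forces v8 = False.
(NOT v3) is a unit clause, so v3 = False.
v4 occurs only negated in the remaining clauses — set v4 = False.
v6 occurs only positively in the remaining clauses — set v6 = True.
v7 is now unconstrained; take v7 = False.
Every clause has at least one true literal under this assignment.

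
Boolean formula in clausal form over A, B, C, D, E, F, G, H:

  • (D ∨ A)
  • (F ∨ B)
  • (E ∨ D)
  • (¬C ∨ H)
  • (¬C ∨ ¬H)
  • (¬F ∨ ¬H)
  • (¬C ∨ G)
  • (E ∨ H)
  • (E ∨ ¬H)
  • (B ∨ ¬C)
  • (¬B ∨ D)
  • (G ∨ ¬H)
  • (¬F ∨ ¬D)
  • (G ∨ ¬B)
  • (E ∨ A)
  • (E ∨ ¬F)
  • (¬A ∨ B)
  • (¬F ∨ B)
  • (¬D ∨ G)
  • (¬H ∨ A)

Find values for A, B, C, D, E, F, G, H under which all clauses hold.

Pure literal: C appears only negated; assign C = False.
Pure literal: E appears only positively; assign E = True.
Branch on A: take A = False.
  then D is forced to True.
  then F is forced to False.
  then B is forced to True.
  then G is forced to True.
  then H is forced to False.
Every clause has at least one true literal under this assignment.
Check each clause:
  1. (A ∨ D) — D is true.
  2. (F ∨ B) — B is true.
  3. (D ∨ E) — D is true.
  4. (¬C ∨ H) — ¬C is true.
  5. (¬H ∨ ¬C) — ¬H is true.
  6. (¬F ∨ ¬H) — ¬H is true.
  7. (¬C ∨ G) — ¬C is true.
  8. (E ∨ H) — E is true.
  9. (E ∨ ¬H) — ¬H is true.
  10. (¬C ∨ B) — B is true.
  11. (D ∨ ¬B) — D is true.
  12. (G ∨ ¬H) — ¬H is true.
  13. (¬D ∨ ¬F) — ¬F is true.
  14. (¬B ∨ G) — G is true.
  15. (A ∨ E) — E is true.
  16. (¬F ∨ E) — ¬F is true.
  17. (¬A ∨ B) — B is true.
  18. (¬F ∨ B) — B is true.
  19. (G ∨ ¬D) — G is true.
  20. (¬H ∨ A) — ¬H is true.

A=False  B=True  C=False  D=True  E=True  F=False  G=True  H=False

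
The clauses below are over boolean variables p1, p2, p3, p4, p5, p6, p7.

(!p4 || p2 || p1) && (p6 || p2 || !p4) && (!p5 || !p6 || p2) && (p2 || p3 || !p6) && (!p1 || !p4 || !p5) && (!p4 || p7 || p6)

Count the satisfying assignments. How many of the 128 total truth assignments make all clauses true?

72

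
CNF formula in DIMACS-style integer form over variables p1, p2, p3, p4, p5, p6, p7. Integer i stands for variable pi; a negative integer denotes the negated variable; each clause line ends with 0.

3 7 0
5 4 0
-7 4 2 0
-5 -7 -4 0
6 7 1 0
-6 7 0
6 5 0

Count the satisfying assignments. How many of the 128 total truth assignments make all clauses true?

20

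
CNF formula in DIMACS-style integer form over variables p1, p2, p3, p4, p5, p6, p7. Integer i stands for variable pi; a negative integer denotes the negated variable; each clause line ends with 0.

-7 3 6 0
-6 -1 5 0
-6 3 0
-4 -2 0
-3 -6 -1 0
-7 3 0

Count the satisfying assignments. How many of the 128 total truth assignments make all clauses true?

48

Case analysis on p3 and p6:
  p3=1, p6=1: p5, p7 free; 3 ways for (p1,p2,p4) × 2^2 = 12.
  p3=1, p6=0: p1, p5, p7 free; 3 ways for (p2,p4) × 2^3 = 24.
  p3=0, p6=1: a clause becomes empty — 0.
  p3=0, p6=0: p1, p5 free; 3 ways for (p2,p4,p7) × 2^2 = 12.
Total: 12 + 24 + 0 + 12 = 48.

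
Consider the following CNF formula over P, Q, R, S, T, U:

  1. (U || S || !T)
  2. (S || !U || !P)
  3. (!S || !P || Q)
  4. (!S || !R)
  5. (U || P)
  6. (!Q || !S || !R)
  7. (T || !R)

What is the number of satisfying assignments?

Split on S, then P.
  S=T, P=T: remaining (Q,R,T,U) ∈ {(T,F,F,F); (T,F,F,T); (T,F,T,F); (T,F,T,T)} — 4.
  S=T, P=F: remaining (Q,R,T,U) ∈ {(F,F,F,T); (F,F,T,T); (T,F,F,T); (T,F,T,T)} — 4.
  S=F, P=T: remaining (Q,R,T,U) ∈ {(F,F,F,F); (T,F,F,F)} — 2.
  S=F, P=F: Q free; 3 ways for (R,T,U) × 2^1 = 6.
Total: 4 + 4 + 2 + 6 = 16.

16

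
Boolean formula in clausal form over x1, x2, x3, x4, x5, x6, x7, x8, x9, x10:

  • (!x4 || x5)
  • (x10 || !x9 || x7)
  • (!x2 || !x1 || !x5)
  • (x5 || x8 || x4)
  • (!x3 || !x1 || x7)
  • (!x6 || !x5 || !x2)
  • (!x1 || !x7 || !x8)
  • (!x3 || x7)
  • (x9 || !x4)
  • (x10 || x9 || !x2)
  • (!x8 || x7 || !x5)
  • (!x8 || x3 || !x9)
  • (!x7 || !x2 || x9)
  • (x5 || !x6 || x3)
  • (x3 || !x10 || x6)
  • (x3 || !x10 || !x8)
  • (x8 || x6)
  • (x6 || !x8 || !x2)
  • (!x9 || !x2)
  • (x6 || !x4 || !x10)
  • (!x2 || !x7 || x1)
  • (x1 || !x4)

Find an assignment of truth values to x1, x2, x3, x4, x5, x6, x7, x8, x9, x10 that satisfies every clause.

x1=F  x2=F  x3=F  x4=F  x5=T  x6=T  x7=F  x8=F  x9=F  x10=F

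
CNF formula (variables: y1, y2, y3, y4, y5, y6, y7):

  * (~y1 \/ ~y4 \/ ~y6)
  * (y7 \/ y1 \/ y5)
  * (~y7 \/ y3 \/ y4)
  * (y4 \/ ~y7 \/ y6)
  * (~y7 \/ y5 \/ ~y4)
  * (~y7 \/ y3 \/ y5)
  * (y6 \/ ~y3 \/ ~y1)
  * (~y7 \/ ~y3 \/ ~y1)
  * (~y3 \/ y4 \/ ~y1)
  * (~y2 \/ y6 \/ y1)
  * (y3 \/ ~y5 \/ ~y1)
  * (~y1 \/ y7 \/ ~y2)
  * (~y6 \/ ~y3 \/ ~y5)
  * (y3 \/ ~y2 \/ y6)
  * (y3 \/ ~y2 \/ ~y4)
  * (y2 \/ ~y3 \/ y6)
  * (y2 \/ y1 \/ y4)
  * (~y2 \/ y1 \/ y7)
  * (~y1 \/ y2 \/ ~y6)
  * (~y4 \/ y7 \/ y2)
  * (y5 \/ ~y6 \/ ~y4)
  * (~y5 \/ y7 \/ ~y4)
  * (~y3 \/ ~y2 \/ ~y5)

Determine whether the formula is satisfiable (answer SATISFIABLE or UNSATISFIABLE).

SATISFIABLE

Set y1 = False and propagate.
For the remaining variables, y2 = False, y3 = False, y4 = True, y5 = True, y6 = False, y7 = True works.
So y1=0  y2=0  y3=0  y4=1  y5=1  y6=0  y7=1 is a satisfying assignment.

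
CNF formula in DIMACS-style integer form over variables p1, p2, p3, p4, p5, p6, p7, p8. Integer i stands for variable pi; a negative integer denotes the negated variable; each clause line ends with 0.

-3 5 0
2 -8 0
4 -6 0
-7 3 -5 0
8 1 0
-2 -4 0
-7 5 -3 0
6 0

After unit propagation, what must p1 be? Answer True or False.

(p6) stands alone — p6 = True.
(~p6 \/ p4): since p6 = True, the clause reduces to (p4). p4 = True.
(~p2 \/ ~p4): since p4 = True, the clause reduces to (~p2). p2 = False.
From (p2 \/ ~p8) and p2 = False: p8 = False.
From (p1 \/ p8) and p8 = False: p1 = True.

True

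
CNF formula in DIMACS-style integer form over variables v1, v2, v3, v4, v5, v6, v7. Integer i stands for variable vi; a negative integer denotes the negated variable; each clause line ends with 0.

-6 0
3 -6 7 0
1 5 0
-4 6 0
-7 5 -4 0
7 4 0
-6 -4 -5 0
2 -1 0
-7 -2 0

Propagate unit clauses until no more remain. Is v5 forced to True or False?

(~v6) is a unit clause: v6 = False.
(~v4 \/ v6) with v6 = False leaves only ~v4, so v4 = False.
(v4 \/ v7) with v4 = False leaves only v7, so v7 = True.
From (~v2 \/ ~v7) and v7 = True: v2 = False.
(~v1 \/ v2): since v2 = False, the clause reduces to (~v1). v1 = False.
(v1 \/ v5) with v1 = False leaves only v5, so v5 = True.

True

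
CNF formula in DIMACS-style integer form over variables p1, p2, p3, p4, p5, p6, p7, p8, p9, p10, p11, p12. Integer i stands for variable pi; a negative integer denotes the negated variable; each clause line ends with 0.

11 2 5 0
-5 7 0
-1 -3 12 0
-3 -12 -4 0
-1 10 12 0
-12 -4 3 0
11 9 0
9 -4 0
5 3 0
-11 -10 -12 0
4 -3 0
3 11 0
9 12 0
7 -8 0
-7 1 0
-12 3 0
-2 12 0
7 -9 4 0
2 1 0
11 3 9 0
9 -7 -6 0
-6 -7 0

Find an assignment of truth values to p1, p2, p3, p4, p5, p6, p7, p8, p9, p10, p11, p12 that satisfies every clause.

p1=True  p2=False  p3=False  p4=False  p5=True  p6=False  p7=True  p8=True  p9=True  p10=True  p11=True  p12=False

p6 occurs only negated in the remaining clauses — set p6 = False.
Set p1 = True and propagate.
Set p2 = False and propagate.
The remaining clauses are satisfied by p3 = False, p4 = False, p5 = True, p7 = True, p8 = True, p9 = True, p10 = True, p11 = True, p12 = False.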